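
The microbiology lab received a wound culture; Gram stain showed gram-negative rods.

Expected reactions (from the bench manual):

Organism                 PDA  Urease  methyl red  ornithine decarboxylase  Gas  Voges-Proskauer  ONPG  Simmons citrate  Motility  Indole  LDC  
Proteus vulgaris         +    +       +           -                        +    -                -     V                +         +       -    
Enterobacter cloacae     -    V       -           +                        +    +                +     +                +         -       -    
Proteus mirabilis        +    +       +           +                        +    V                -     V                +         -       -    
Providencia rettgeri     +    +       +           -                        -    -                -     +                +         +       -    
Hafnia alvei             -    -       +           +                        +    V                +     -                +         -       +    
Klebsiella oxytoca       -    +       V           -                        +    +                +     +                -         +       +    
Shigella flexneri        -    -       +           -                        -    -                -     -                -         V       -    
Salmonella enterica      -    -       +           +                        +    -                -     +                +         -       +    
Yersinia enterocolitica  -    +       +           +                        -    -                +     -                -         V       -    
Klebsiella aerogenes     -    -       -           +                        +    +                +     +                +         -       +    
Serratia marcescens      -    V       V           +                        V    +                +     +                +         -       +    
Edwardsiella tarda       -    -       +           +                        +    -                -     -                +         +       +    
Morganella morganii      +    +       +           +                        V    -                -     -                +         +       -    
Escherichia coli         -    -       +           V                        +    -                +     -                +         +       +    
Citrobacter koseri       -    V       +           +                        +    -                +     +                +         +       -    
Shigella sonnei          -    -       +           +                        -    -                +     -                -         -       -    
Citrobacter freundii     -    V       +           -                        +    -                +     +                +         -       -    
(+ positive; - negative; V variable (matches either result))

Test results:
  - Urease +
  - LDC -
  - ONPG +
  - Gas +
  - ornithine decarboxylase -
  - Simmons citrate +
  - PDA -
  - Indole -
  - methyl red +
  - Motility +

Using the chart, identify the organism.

Citrobacter freundii

LDC -: excludes 7 organisms — 10 left.
Indole -: excludes Proteus vulgaris, Providencia rettgeri, Morganella morganii, Citrobacter koseri — 6 left.
ONPG +: excludes Proteus mirabilis, Shigella flexneri — 4 left.
Simmons citrate +: excludes Yersinia enterocolitica, Shigella sonnei — 2 left.
Urease +: all 2 remaining candidates are consistent.
PDA -: all 2 remaining candidates are consistent.
Gas +: all 2 remaining candidates are consistent.
Motility +: all 2 remaining candidates are consistent.
ornithine decarboxylase -: excludes Enterobacter cloacae — 1 left.
methyl red +: the one remaining candidate is consistent.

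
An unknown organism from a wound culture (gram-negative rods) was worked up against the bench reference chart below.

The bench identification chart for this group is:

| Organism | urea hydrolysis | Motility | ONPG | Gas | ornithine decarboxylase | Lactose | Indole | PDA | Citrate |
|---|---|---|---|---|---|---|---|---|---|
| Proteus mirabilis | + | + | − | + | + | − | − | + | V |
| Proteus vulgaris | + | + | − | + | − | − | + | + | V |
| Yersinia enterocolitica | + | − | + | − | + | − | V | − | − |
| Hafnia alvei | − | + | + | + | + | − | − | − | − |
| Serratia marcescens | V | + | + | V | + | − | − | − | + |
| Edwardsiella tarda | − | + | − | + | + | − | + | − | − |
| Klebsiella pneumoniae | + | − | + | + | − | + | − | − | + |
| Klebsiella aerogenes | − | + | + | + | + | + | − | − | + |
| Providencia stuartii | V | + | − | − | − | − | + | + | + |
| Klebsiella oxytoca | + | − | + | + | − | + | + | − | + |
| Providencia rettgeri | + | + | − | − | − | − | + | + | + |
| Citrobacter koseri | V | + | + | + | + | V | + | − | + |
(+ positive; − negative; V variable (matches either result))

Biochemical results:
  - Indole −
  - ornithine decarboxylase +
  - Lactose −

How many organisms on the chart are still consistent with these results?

4

Indole −: excludes 6 organisms — 6 left.
ornithine decarboxylase +: excludes Klebsiella pneumoniae — 5 left.
Lactose −: excludes Klebsiella aerogenes — 4 left.
Still consistent: Hafnia alvei, Proteus mirabilis, Serratia marcescens, Yersinia enterocolitica.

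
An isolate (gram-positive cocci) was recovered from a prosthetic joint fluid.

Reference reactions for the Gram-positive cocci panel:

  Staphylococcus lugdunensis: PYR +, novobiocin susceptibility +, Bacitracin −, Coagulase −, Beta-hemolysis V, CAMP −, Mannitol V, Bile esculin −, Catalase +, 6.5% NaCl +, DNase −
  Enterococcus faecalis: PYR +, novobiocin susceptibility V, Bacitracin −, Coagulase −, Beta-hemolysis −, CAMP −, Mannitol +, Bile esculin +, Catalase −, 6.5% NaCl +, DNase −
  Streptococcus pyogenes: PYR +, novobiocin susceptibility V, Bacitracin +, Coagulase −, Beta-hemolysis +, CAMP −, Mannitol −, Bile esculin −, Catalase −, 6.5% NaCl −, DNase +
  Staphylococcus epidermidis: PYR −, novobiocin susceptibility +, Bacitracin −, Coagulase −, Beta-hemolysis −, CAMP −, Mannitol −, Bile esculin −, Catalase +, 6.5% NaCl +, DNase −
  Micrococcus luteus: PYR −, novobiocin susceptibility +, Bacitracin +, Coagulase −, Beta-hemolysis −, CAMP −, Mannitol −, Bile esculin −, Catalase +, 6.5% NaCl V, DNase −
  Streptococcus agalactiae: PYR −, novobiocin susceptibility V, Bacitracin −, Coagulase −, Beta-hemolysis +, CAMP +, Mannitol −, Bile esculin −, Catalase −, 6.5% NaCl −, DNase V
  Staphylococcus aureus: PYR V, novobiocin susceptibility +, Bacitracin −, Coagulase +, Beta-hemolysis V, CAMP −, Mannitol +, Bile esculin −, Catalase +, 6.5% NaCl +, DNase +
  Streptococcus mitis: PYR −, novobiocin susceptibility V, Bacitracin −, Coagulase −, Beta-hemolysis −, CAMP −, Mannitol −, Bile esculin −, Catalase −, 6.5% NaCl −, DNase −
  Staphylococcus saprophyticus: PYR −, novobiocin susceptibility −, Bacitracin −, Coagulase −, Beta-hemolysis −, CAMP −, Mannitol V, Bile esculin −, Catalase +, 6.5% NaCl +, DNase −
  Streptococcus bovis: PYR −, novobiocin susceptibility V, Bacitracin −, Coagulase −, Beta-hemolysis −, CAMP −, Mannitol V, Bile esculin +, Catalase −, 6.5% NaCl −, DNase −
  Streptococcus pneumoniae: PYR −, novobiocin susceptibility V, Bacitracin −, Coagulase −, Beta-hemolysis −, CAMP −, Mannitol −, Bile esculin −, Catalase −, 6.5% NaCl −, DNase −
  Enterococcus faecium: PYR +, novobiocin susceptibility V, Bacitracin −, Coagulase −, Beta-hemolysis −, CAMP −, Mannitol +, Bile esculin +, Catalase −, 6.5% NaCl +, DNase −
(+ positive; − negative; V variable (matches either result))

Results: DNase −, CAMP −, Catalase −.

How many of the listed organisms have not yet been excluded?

CAMP −: excludes Streptococcus agalactiae — 11 left.
DNase −: excludes Streptococcus pyogenes, Staphylococcus aureus — 9 left.
Catalase −: excludes Staphylococcus lugdunensis, Staphylococcus epidermidis, Micrococcus luteus, Staphylococcus saprophyticus — 5 left.
Still consistent: Enterococcus faecalis, Enterococcus faecium, Streptococcus bovis, Streptococcus mitis, Streptococcus pneumoniae.

5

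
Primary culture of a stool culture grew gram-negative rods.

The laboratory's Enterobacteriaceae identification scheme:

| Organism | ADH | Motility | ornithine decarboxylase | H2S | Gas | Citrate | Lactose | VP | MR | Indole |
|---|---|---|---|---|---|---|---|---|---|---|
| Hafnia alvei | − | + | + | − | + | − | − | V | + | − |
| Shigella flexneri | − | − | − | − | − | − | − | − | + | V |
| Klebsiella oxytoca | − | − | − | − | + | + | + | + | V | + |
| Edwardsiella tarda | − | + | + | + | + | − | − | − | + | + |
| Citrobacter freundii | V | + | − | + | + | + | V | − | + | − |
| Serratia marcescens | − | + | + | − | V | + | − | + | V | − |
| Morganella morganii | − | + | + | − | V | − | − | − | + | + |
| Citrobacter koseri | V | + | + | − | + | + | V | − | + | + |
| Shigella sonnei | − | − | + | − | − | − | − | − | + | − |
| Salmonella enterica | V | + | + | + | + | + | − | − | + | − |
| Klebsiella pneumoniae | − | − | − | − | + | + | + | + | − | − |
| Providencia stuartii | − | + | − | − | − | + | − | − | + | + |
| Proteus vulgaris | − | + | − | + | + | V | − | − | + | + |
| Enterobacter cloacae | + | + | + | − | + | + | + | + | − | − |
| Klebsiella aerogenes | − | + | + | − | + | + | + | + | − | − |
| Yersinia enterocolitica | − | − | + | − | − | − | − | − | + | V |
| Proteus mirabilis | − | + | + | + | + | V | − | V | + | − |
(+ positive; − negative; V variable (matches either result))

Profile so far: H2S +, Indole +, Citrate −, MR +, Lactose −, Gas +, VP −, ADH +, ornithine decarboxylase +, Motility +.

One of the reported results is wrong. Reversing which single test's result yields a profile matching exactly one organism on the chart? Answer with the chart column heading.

As reported, no row in the chart matches all 10 reactions.
Reversing ornithine decarboxylase → still no organism matches.
Reversing Citrate → still no organism matches.
Reversing MR → still no organism matches.
Reversing Motility → still no organism matches.
Reversing Indole → still no organism matches.
Reversing ADH (to −) → unique match: Edwardsiella tarda.
Reversing Gas → still no organism matches.
Reversing H2S → still no organism matches.
Reversing VP → still no organism matches.
Reversing Lactose → still no organism matches.

ADH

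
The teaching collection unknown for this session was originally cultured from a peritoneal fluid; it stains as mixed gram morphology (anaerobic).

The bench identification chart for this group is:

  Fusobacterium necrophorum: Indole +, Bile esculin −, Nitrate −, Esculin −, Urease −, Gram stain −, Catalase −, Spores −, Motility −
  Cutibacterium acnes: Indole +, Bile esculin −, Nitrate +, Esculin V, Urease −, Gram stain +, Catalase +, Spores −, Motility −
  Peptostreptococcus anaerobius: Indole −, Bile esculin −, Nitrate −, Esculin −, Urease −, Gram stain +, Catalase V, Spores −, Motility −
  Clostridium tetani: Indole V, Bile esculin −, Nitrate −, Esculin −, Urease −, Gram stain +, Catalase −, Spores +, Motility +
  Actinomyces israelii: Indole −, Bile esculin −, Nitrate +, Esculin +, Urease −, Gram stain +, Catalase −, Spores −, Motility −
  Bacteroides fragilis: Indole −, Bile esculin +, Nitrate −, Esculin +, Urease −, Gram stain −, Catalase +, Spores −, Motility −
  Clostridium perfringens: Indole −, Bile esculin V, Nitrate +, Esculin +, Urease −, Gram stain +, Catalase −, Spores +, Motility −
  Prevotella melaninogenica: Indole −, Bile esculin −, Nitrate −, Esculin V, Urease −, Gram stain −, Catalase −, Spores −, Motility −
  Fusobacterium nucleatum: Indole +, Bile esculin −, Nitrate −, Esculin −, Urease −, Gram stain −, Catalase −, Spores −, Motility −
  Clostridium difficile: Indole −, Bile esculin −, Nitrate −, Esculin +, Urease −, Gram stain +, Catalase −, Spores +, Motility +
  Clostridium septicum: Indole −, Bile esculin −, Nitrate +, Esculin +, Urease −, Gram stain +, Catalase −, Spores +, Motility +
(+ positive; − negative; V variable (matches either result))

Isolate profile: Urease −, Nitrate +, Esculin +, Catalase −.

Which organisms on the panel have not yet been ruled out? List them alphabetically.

Actinomyces israelii, Clostridium perfringens, Clostridium septicum

Urease −: all 11 remaining candidates are consistent.
Esculin +: excludes Fusobacterium necrophorum, Peptostreptococcus anaerobius, Clostridium tetani, Fusobacterium nucleatum — 7 left.
Catalase −: excludes Cutibacterium acnes, Bacteroides fragilis — 5 left.
Nitrate +: excludes Prevotella melaninogenica, Clostridium difficile — 3 left.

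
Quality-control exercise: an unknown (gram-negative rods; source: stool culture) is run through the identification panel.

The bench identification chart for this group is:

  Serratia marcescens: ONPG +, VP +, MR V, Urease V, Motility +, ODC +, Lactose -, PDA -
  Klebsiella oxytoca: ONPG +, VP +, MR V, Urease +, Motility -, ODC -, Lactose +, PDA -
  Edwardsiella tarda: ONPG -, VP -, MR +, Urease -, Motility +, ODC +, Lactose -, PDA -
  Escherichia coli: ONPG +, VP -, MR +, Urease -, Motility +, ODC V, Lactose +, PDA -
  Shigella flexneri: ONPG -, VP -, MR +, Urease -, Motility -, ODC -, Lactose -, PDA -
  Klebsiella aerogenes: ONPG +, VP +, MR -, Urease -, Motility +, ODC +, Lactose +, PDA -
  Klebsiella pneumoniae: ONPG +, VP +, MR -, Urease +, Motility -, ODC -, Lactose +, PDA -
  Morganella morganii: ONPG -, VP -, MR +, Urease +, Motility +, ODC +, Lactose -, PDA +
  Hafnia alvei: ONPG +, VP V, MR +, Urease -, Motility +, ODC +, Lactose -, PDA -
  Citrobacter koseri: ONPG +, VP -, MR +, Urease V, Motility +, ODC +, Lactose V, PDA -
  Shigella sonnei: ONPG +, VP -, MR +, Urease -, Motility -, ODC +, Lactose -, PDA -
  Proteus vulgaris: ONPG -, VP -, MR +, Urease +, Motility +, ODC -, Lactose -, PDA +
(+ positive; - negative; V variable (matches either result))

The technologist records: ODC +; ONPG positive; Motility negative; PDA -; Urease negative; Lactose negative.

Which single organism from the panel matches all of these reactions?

ODC +: excludes Klebsiella oxytoca, Shigella flexneri, Klebsiella pneumoniae, Proteus vulgaris — 8 left.
Motility -: excludes 7 organisms — 1 left.
PDA -: the one remaining candidate is consistent.
Urease -: the one remaining candidate is consistent.
Lactose -: the one remaining candidate is consistent.
ONPG +: the one remaining candidate is consistent.

Shigella sonnei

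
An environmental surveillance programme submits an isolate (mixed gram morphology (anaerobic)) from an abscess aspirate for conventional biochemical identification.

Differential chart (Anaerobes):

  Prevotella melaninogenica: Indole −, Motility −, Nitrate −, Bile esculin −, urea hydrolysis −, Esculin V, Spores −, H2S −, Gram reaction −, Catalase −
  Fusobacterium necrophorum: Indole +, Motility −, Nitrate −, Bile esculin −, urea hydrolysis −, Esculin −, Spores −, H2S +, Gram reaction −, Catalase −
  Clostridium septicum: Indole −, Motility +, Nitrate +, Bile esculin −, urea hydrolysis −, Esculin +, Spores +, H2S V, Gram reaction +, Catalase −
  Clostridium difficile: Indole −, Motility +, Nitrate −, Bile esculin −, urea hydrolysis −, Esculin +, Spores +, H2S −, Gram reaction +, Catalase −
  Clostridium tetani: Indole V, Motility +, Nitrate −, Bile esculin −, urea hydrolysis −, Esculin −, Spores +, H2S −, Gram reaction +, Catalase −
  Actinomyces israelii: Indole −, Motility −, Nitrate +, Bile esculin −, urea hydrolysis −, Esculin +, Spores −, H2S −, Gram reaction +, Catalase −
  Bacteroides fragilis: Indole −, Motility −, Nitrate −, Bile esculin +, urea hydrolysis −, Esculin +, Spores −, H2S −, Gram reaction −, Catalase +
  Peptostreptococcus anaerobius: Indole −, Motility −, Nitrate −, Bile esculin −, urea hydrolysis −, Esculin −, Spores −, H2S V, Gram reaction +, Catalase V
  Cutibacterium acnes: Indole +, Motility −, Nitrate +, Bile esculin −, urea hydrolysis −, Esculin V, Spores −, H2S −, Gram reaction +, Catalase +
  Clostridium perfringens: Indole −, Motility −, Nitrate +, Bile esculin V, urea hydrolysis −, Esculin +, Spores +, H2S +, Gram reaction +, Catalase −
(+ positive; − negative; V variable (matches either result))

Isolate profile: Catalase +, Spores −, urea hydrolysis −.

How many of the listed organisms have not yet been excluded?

Spores −: excludes Clostridium septicum, Clostridium difficile, Clostridium tetani, Clostridium perfringens — 6 left.
Catalase +: excludes Prevotella melaninogenica, Fusobacterium necrophorum, Actinomyces israelii — 3 left.
urea hydrolysis −: all 3 remaining candidates are consistent.
Still consistent: Bacteroides fragilis, Cutibacterium acnes, Peptostreptococcus anaerobius.

3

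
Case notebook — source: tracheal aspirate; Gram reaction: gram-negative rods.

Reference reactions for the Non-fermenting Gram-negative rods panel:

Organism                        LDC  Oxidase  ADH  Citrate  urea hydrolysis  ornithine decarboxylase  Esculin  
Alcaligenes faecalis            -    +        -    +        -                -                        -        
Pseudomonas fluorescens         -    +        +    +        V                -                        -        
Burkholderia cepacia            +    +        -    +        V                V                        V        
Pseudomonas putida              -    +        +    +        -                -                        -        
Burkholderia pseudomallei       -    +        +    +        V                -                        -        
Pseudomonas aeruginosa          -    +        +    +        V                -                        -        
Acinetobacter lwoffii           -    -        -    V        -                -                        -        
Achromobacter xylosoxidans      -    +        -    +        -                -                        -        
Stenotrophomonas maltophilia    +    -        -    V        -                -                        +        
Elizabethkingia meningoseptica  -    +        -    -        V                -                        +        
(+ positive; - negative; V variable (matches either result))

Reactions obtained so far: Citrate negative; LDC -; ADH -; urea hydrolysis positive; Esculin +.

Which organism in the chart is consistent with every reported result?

Elizabethkingia meningoseptica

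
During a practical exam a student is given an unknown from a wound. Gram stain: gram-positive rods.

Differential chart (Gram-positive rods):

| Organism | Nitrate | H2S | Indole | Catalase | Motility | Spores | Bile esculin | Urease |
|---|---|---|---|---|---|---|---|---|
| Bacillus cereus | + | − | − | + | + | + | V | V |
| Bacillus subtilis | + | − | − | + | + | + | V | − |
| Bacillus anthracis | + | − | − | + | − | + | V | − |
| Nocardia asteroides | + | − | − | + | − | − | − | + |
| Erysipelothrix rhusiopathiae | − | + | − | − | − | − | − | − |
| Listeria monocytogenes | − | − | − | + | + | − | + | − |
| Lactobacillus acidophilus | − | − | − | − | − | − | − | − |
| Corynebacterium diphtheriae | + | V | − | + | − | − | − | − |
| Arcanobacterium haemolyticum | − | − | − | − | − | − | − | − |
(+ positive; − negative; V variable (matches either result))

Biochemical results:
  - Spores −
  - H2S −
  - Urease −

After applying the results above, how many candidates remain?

Spores −: excludes Bacillus cereus, Bacillus subtilis, Bacillus anthracis — 6 left.
Urease −: excludes Nocardia asteroides — 5 left.
H2S −: excludes Erysipelothrix rhusiopathiae — 4 left.
Still consistent: Arcanobacterium haemolyticum, Corynebacterium diphtheriae, Lactobacillus acidophilus, Listeria monocytogenes.

4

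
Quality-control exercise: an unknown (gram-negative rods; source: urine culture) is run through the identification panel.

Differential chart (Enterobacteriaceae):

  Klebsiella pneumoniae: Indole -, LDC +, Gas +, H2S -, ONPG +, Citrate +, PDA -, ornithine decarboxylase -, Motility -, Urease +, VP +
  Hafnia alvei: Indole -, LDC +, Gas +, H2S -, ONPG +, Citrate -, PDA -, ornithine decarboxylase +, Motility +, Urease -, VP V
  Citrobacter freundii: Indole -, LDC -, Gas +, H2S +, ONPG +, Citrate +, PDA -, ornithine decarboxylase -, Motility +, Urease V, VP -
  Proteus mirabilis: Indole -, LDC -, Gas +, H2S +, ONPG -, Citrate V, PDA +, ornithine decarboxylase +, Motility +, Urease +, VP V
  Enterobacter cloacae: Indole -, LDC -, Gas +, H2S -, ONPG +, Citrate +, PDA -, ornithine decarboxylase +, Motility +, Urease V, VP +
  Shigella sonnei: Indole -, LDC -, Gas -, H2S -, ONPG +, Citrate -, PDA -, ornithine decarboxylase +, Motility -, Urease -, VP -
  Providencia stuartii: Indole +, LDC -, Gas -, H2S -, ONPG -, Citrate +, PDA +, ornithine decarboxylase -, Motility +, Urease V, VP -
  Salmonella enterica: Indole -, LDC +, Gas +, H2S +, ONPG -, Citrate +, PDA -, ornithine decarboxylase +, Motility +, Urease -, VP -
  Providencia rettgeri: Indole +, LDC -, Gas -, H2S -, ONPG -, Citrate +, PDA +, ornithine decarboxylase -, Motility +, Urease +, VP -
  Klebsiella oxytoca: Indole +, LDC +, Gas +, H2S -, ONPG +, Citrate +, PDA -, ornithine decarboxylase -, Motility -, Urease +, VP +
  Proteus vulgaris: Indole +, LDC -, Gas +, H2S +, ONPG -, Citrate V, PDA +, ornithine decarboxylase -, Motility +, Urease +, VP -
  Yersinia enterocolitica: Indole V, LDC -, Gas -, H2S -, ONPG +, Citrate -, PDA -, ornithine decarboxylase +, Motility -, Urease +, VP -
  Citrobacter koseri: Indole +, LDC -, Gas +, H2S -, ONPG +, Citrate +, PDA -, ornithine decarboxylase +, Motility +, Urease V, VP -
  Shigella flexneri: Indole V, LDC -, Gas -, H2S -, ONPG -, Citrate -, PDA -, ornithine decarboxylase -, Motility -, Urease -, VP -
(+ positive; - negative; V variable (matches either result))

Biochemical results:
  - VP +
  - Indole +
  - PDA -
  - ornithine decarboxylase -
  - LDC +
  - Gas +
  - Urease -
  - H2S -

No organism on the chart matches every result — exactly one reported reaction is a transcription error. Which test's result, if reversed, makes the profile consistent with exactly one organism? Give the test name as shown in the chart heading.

As reported, no row in the chart matches all 8 reactions.
Reversing H2S → still no organism matches.
Reversing VP → still no organism matches.
Reversing LDC → still no organism matches.
Reversing ornithine decarboxylase → still no organism matches.
Reversing Urease (to +) → unique match: Klebsiella oxytoca.
Reversing PDA → still no organism matches.
Reversing Indole → still no organism matches.
Reversing Gas → still no organism matches.

Urease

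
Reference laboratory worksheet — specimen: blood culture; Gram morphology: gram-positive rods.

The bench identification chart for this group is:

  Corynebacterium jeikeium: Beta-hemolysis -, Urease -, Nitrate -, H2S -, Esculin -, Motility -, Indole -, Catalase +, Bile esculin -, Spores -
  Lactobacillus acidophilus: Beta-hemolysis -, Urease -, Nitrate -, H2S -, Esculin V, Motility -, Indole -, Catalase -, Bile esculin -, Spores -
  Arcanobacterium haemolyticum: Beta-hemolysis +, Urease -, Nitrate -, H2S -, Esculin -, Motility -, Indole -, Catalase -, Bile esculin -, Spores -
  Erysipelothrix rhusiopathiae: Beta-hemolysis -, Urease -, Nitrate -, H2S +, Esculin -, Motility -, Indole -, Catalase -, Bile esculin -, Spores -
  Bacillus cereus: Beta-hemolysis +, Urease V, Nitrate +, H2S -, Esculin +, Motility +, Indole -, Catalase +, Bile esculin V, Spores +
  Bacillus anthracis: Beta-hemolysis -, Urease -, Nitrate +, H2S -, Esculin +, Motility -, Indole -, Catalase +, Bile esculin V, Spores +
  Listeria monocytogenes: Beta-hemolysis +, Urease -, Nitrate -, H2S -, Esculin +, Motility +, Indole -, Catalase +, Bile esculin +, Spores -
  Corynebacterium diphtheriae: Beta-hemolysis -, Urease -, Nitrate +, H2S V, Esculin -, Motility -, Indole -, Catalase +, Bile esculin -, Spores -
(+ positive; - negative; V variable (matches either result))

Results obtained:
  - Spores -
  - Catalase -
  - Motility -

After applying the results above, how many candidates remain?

Motility -: excludes Bacillus cereus, Listeria monocytogenes — 6 left.
Catalase -: excludes Corynebacterium jeikeium, Bacillus anthracis, Corynebacterium diphtheriae — 3 left.
Spores -: all 3 remaining candidates are consistent.
Still consistent: Arcanobacterium haemolyticum, Erysipelothrix rhusiopathiae, Lactobacillus acidophilus.

3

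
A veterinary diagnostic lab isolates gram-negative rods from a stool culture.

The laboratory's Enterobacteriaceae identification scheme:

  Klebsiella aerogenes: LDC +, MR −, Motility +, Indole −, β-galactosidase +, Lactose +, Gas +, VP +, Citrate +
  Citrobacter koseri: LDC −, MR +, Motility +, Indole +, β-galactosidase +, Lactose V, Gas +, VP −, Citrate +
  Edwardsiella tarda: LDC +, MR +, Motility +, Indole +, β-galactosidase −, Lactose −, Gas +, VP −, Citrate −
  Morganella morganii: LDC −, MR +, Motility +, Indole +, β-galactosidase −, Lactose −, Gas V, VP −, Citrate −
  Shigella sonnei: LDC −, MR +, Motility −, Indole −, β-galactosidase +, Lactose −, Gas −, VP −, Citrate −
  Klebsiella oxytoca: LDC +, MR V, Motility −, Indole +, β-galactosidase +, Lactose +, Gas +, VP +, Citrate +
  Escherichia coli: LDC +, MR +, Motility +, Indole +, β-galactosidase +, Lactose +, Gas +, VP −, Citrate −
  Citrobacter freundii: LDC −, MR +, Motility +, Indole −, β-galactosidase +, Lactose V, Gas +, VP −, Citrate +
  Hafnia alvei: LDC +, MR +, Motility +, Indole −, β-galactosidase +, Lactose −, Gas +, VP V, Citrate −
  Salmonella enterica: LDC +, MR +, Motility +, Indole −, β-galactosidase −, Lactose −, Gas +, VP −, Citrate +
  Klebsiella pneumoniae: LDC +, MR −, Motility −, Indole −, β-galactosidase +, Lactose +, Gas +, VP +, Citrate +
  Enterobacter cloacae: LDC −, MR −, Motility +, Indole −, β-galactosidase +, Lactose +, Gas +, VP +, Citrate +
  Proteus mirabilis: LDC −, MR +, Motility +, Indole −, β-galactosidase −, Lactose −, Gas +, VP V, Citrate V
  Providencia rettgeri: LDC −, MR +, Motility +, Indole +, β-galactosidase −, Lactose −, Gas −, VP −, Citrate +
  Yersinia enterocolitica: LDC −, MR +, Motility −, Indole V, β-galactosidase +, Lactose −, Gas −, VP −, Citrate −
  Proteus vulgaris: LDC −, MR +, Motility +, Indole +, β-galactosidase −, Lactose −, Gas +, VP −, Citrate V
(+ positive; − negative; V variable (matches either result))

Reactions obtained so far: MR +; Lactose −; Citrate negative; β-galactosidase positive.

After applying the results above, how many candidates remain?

3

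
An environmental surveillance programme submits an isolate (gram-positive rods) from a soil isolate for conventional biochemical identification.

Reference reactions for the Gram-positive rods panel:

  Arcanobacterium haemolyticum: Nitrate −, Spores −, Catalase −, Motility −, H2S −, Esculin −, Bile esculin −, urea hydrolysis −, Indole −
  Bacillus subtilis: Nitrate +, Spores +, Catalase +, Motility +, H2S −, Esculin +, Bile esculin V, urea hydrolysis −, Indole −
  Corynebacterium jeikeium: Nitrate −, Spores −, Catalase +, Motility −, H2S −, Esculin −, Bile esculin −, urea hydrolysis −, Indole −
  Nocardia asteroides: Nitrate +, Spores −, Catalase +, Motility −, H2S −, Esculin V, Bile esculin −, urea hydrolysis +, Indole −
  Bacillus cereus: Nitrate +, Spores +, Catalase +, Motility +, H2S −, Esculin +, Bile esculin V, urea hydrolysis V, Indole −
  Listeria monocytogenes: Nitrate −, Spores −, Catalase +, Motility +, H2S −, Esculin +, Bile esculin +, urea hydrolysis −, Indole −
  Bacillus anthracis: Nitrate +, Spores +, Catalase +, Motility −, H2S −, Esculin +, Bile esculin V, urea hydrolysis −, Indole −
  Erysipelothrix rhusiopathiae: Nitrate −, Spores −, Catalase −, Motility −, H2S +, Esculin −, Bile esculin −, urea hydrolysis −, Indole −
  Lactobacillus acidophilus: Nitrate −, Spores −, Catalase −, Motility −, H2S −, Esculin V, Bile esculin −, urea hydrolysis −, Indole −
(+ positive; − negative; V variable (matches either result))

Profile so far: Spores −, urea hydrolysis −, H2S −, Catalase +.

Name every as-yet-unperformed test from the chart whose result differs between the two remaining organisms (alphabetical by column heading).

Spores −: excludes Bacillus subtilis, Bacillus cereus, Bacillus anthracis — 6 left.
urea hydrolysis −: excludes Nocardia asteroides — 5 left.
H2S −: excludes Erysipelothrix rhusiopathiae — 4 left.
Catalase +: excludes Arcanobacterium haemolyticum, Lactobacillus acidophilus — 2 left.
Two candidates remain: Corynebacterium jeikeium and Listeria monocytogenes.
  Nitrate: − vs − — same for both, does not separate.
  Motility: Corynebacterium jeikeium −, Listeria monocytogenes + — discriminates.
  Esculin: Corynebacterium jeikeium −, Listeria monocytogenes + — discriminates.
  Bile esculin: Corynebacterium jeikeium −, Listeria monocytogenes + — discriminates.
  Indole: − vs − — same for both, does not separate.

Bile esculin, Esculin, Motility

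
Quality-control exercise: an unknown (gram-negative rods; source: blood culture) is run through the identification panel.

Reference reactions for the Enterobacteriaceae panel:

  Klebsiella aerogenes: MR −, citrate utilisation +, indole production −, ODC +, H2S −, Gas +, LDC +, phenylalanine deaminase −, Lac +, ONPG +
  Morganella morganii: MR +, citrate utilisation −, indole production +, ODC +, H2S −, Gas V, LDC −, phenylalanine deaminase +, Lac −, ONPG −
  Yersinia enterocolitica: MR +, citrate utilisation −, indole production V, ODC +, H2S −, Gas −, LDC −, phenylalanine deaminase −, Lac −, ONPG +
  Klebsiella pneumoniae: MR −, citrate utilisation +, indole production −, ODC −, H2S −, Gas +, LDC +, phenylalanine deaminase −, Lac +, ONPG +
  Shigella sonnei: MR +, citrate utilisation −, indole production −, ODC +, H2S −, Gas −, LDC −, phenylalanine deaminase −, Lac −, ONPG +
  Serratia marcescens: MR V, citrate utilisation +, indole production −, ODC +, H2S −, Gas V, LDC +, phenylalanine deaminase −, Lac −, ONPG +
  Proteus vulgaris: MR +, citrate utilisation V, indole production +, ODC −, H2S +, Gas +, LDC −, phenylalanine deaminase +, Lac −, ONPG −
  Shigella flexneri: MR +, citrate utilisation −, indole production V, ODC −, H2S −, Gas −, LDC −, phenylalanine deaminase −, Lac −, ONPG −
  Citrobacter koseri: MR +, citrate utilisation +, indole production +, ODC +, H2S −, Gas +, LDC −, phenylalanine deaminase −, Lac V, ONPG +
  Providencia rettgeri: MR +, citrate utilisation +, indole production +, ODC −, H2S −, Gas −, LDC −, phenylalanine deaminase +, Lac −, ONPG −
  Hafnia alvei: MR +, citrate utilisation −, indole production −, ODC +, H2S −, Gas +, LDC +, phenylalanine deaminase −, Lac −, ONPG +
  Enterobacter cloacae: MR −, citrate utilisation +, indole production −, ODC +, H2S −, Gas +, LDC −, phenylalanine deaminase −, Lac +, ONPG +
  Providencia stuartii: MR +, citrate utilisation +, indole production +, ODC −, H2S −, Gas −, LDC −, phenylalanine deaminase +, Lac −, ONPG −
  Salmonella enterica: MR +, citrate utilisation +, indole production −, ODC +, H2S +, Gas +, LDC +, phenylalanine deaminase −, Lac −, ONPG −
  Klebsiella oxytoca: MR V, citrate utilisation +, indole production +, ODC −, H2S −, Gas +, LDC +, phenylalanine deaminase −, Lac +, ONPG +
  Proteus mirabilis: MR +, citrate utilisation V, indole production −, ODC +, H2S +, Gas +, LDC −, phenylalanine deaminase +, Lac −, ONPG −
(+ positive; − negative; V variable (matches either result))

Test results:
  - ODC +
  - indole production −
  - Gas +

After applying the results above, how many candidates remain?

Gas +: excludes 5 organisms — 11 left.
indole production −: excludes Morganella morganii, Proteus vulgaris, Citrobacter koseri, Klebsiella oxytoca — 7 left.
ODC +: excludes Klebsiella pneumoniae — 6 left.
Still consistent: Enterobacter cloacae, Hafnia alvei, Klebsiella aerogenes, Proteus mirabilis, Salmonella enterica, Serratia marcescens.

6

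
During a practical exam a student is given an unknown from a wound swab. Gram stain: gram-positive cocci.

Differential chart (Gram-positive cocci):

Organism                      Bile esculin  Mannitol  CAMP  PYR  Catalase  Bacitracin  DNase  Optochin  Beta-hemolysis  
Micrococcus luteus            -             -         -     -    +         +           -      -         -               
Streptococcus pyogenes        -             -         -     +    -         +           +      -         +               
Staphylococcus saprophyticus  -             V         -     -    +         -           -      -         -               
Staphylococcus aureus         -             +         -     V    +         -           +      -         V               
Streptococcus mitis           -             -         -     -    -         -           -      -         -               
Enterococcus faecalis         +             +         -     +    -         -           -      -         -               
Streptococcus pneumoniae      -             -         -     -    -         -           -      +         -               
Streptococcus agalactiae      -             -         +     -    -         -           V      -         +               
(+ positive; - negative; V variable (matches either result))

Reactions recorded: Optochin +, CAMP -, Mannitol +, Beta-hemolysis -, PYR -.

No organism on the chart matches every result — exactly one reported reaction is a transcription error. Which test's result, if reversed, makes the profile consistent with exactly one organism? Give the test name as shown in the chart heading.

Mannitol

As reported, no row in the chart matches all 5 reactions.
Reversing Mannitol (to -) → unique match: Streptococcus pneumoniae.
Reversing CAMP → still no organism matches.
Reversing PYR → still no organism matches.
Reversing Beta-hemolysis → still no organism matches.
Reversing Optochin → 2 organisms match (not unique).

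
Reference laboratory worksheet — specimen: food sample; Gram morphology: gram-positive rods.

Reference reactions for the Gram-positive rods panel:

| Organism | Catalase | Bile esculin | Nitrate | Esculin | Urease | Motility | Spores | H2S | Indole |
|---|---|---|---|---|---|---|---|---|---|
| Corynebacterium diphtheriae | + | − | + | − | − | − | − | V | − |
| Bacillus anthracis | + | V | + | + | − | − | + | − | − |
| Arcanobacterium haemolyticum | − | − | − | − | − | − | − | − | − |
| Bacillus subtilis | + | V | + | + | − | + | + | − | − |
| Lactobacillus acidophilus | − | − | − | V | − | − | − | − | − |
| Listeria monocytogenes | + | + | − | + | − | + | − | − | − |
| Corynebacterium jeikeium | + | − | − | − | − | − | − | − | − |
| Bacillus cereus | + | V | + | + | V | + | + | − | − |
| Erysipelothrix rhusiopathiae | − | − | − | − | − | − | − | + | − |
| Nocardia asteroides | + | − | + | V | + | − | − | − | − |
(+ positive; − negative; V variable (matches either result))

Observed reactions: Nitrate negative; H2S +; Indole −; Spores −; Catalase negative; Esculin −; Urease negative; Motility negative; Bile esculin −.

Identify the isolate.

Erysipelothrix rhusiopathiae

Urease −: excludes Nocardia asteroides — 9 left.
Bile esculin −: excludes Listeria monocytogenes — 8 left.
Catalase −: excludes 5 organisms — 3 left.
Nitrate −: all 3 remaining candidates are consistent.
Esculin −: all 3 remaining candidates are consistent.
Motility −: all 3 remaining candidates are consistent.
H2S +: excludes Arcanobacterium haemolyticum, Lactobacillus acidophilus — 1 left.
Indole −: the one remaining candidate is consistent.
Spores −: the one remaining candidate is consistent.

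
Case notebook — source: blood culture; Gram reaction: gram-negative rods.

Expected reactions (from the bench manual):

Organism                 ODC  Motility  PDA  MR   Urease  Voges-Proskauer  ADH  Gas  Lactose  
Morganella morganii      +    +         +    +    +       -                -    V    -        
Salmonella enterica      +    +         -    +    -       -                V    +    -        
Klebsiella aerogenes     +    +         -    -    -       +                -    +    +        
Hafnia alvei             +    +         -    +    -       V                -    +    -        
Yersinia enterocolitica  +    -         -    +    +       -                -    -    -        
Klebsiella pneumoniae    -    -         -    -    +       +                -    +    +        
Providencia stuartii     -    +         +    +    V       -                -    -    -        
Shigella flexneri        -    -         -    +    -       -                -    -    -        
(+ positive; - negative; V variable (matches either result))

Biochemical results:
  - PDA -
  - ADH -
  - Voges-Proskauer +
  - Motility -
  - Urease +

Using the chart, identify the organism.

Motility -: excludes 5 organisms — 3 left.
Voges-Proskauer +: excludes Yersinia enterocolitica, Shigella flexneri — 1 left.
Urease +: the one remaining candidate is consistent.
PDA -: the one remaining candidate is consistent.
ADH -: the one remaining candidate is consistent.

Klebsiella pneumoniae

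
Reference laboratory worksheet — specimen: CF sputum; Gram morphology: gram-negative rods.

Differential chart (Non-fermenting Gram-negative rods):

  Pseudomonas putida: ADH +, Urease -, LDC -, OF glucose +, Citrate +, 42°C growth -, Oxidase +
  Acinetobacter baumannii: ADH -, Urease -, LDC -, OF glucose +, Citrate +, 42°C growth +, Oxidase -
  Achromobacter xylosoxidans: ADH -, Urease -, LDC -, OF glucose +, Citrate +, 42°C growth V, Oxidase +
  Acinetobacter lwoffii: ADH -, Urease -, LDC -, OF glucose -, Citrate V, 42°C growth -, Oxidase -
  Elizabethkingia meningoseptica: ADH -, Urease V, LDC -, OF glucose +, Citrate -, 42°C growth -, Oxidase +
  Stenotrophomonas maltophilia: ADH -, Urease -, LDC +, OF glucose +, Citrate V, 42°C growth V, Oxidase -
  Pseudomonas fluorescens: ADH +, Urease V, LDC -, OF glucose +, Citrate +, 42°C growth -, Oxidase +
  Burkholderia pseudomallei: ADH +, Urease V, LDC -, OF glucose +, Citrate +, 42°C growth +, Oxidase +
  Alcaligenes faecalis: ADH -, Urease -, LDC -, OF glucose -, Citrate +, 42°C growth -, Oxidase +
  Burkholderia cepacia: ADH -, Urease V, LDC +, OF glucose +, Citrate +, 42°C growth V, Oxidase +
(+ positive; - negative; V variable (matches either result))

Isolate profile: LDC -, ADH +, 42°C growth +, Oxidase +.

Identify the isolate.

Burkholderia pseudomallei

LDC -: excludes Stenotrophomonas maltophilia, Burkholderia cepacia — 8 left.
42°C growth +: excludes 5 organisms — 3 left.
ADH +: excludes Acinetobacter baumannii, Achromobacter xylosoxidans — 1 left.
Oxidase +: the one remaining candidate is consistent.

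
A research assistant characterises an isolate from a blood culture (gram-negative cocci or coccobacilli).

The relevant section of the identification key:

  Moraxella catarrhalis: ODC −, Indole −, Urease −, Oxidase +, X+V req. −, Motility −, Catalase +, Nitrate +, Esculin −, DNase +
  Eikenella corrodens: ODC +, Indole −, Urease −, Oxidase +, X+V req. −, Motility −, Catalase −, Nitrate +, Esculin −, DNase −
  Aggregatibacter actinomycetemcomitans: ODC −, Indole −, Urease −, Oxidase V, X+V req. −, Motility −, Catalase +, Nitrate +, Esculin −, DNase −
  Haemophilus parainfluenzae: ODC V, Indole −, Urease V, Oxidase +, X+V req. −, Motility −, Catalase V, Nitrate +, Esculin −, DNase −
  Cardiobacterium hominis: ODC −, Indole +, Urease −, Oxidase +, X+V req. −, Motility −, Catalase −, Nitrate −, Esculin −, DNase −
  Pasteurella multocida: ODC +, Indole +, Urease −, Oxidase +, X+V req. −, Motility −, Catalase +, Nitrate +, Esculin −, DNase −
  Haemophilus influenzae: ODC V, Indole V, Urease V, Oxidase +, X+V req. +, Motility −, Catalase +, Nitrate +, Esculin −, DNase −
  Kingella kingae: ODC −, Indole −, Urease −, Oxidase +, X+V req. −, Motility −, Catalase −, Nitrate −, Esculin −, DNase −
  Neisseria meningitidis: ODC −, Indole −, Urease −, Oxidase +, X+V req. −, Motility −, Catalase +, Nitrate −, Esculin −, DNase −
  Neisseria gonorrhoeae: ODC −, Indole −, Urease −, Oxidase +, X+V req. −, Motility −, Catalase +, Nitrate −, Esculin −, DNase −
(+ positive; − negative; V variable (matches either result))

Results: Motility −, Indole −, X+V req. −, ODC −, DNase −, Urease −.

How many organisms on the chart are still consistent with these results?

5

Motility −: all 10 remaining candidates are consistent.
Urease −: all 10 remaining candidates are consistent.
X+V req. −: excludes Haemophilus influenzae — 9 left.
DNase −: excludes Moraxella catarrhalis — 8 left.
ODC −: excludes Eikenella corrodens, Pasteurella multocida — 6 left.
Indole −: excludes Cardiobacterium hominis — 5 left.
Still consistent: Aggregatibacter actinomycetemcomitans, Haemophilus parainfluenzae, Kingella kingae, Neisseria gonorrhoeae, Neisseria meningitidis.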